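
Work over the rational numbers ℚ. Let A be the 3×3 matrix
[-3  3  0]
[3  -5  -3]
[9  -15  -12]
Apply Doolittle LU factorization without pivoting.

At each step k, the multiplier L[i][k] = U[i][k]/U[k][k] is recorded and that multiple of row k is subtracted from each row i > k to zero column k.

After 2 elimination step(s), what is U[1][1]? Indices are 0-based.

[col 0] pivot -3
  R1 -= -1*R0 → (0, -2, -3)  (L[1][0] := -1)
  R2 -= -3*R0 → (0, -6, -12)  (L[2][0] := -3)
[col 1] pivot -2
  R2 -= 3*R1 → (0, 0, -3)  (L[2][1] := 3)

U[1][1] = -2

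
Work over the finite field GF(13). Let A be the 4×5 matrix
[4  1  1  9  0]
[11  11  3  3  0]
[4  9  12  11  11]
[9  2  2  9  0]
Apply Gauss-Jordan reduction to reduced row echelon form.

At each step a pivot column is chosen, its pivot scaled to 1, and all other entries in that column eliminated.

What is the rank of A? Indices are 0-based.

rank = 4

[1] R0 /= 4  ⇒  (1, 10, 10, 12, 0)
     R1 -= 11·R0  ⇒  (0, 5, 10, 1, 0)
     R2 -= 4·R0  ⇒  (0, 8, 11, 2, 11)
     R3 -= 9·R0  ⇒  (0, 3, 3, 5, 0)
[2] R1 /= 5  ⇒  (0, 1, 2, 8, 0)
     R0 -= 10·R1  ⇒  (1, 0, 3, 10, 0)
     R2 -= 8·R1  ⇒  (0, 0, 8, 3, 11)
     R3 -= 3·R1  ⇒  (0, 0, 10, 7, 0)
[3] R2 /= 8  ⇒  (0, 0, 1, 2, 3)
     R0 -= 3·R2  ⇒  (1, 0, 0, 4, 4)
     R1 -= 2·R2  ⇒  (0, 1, 0, 4, 7)
     R3 -= 10·R2  ⇒  (0, 0, 0, 0, 9)
column 3 empty below row 3
[4] R3 /= 9  ⇒  (0, 0, 0, 0, 1)
     R0 -= 4·R3  ⇒  (1, 0, 0, 4, 0)
     R1 -= 7·R3  ⇒  (0, 1, 0, 4, 0)
     R2 -= 3·R3  ⇒  (0, 0, 1, 2, 0)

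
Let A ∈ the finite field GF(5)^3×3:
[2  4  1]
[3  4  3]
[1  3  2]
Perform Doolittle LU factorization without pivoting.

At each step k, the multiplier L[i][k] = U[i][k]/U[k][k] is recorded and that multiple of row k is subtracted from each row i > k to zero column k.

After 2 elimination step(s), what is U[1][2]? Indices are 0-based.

U[1][2] = 4

Step 1: pivot at (0,0) is 2.
  row1 ← row1 − (4)·row0  ⇒  L[1][0]=4, U row1=(0, 3, 4)
  row2 ← row2 − (3)·row0  ⇒  L[2][0]=3, U row2=(0, 1, 4)
Step 2: pivot at (1,1) is 3.
  row2 ← row2 − (2)·row1  ⇒  L[2][1]=2, U row2=(0, 0, 1)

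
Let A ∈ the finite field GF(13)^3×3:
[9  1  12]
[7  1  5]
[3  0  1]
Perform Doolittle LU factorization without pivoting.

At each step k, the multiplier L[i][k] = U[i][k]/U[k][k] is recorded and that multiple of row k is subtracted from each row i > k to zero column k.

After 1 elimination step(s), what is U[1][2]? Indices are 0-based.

U[1][2] = 0

k=0: U[0][0]=9
  eliminate (1,0): mult=8, new row 1: (0, 6, 0); set L[1][0]=8
  eliminate (2,0): mult=9, new row 2: (0, 4, 10); set L[2][0]=9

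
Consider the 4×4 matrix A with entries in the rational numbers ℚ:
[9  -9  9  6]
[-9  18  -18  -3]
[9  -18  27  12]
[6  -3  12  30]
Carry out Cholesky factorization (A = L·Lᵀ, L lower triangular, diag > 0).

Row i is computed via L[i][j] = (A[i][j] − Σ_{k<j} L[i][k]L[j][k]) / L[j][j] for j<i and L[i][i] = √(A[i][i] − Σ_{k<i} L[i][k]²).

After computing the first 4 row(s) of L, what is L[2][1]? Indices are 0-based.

L[2][1] = -3

Step 1: L[0][0] = √(9) = 3.
  L[1][0] = (-9) / L[0][0] = -3.
Step 2: L[1][1] = √(9) = 3.
  L[2][0] = (9) / L[0][0] = 3.
  L[2][1] = (-9) / L[1][1] = -3.
Step 3: L[2][2] = √(9) = 3.
  L[3][0] = (6) / L[0][0] = 2.
  L[3][1] = (3) / L[1][1] = 1.
  L[3][2] = (9) / L[2][2] = 3.
Step 4: L[3][3] = √(16) = 4.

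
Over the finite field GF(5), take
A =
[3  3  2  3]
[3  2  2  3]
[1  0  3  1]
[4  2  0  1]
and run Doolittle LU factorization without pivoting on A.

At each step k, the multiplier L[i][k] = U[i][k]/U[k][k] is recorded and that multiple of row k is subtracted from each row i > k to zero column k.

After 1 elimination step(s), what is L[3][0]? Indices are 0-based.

L[3][0] = 3

k=0: U[0][0]=3
  eliminate (1,0): mult=1, new row 1: (0, 4, 0, 0); set L[1][0]=1
  eliminate (2,0): mult=2, new row 2: (0, 4, 4, 0); set L[2][0]=2
  eliminate (3,0): mult=3, new row 3: (0, 3, 4, 2); set L[3][0]=3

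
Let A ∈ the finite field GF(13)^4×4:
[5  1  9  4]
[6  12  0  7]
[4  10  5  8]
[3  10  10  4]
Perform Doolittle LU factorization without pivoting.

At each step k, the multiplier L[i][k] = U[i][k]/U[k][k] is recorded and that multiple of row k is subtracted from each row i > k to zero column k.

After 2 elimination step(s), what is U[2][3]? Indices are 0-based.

U[2][3] = 1

Step 1: pivot at (0,0) is 5.
  row1 ← row1 − (9)·row0  ⇒  L[1][0]=9, U row1=(0, 3, 10, 10)
  row2 ← row2 − (6)·row0  ⇒  L[2][0]=6, U row2=(0, 4, 3, 10)
  row3 ← row3 − (11)·row0  ⇒  L[3][0]=11, U row3=(0, 12, 2, 12)
Step 2: pivot at (1,1) is 3.
  row2 ← row2 − (10)·row1  ⇒  L[2][1]=10, U row2=(0, 0, 7, 1)
  row3 ← row3 − (4)·row1  ⇒  L[3][1]=4, U row3=(0, 0, 1, 11)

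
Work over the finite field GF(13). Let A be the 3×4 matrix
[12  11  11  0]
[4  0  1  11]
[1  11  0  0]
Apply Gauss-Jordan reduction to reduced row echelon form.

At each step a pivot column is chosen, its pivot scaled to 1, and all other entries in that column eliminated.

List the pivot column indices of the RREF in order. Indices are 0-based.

pivot columns: 0, 1, 2

step 1: normalize row 0 (÷12) = (1, 2, 2, 0)
  row 1: subtract 4×row0 = (0, 5, 6, 11)
  row 2: subtract 1×row0 = (0, 9, 11, 0)
step 2: normalize row 1 (÷5) = (0, 1, 9, 10)
  row 0: subtract 2×row1 = (1, 0, 10, 6)
  row 2: subtract 9×row1 = (0, 0, 8, 1)
step 3: normalize row 2 (÷8) = (0, 0, 1, 5)
  row 0: subtract 10×row2 = (1, 0, 0, 8)
  row 1: subtract 9×row2 = (0, 1, 0, 4)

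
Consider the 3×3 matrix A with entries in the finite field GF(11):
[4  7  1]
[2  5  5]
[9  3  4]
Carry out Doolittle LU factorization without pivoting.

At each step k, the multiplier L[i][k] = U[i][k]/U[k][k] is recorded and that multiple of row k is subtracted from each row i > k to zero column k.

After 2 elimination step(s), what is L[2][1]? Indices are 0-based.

[col 0] pivot 4
  R1 -= 6*R0 → (0, 7, 10)  (L[1][0] := 6)
  R2 -= 5*R0 → (0, 1, 10)  (L[2][0] := 5)
[col 1] pivot 7
  R2 -= 8*R1 → (0, 0, 7)  (L[2][1] := 8)

L[2][1] = 8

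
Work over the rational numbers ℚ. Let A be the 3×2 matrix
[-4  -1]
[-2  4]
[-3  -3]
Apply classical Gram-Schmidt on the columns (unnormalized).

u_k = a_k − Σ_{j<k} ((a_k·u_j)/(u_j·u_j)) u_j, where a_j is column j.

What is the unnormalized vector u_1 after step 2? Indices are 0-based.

Step 1: u_0 = a_0 = (-4, -2, -3).
Step 2: u_1 = a_1 − (5/29)·u_0 = (-9/29, 126/29, -72/29).

u_1 = (-9/29, 126/29, -72/29)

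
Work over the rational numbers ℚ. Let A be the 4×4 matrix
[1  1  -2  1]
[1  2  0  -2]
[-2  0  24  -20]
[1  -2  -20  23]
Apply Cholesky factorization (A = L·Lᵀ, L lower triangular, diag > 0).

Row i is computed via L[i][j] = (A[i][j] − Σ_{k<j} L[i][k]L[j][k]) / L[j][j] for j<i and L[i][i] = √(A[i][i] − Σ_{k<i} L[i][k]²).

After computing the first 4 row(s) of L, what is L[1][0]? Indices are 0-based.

L[1][0] = 1

Step 1: L[0][0] = √(1) = 1.
  L[1][0] = (1) / L[0][0] = 1.
Step 2: L[1][1] = √(1) = 1.
  L[2][0] = (-2) / L[0][0] = -2.
  L[2][1] = (2) / L[1][1] = 2.
Step 3: L[2][2] = √(16) = 4.
  L[3][0] = (1) / L[0][0] = 1.
  L[3][1] = (-3) / L[1][1] = -3.
  L[3][2] = (-12) / L[2][2] = -3.
Step 4: L[3][3] = √(4) = 2.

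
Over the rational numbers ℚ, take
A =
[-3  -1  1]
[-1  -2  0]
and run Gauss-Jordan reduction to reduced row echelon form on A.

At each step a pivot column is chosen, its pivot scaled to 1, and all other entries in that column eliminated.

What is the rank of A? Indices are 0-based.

pivot(0,0)=-3: scale R0 → (1, 1/3, -1/3)
  clear (1,0): R1 −= (-1)R0 → (0, -5/3, -1/3)
pivot(1,1)=-5/3: scale R1 → (0, 1, 1/5)
  clear (0,1): R0 −= (1/3)R1 → (1, 0, -2/5)

rank = 2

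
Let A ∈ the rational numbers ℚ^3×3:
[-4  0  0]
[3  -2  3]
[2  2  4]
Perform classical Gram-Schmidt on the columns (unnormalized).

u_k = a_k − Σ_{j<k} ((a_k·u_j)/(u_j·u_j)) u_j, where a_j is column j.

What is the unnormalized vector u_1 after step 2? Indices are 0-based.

u_1 = (-8/29, -52/29, 62/29)

Step 1: u_0 = a_0 = (-4, 3, 2).
Step 2: u_1 = a_1 − (-2/29)·u_0 = (-8/29, -52/29, 62/29).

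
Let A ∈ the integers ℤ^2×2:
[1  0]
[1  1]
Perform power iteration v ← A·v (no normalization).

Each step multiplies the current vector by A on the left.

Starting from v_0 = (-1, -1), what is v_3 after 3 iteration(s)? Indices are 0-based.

v_0 = (-1, -1).
v_1 = A·v_0 = (-1, -2).
v_2 = A·v_1 = (-1, -3).
v_3 = A·v_2 = (-1, -4).

v_3 = (-1, -4)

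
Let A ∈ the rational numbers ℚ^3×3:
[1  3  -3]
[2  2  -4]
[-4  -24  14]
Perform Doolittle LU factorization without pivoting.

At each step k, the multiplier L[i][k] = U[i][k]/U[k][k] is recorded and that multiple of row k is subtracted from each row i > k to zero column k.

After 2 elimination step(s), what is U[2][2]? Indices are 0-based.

U[2][2] = -4

Step 1: pivot at (0,0) is 1.
  row1 ← row1 − (2)·row0  ⇒  L[1][0]=2, U row1=(0, -4, 2)
  row2 ← row2 − (-4)·row0  ⇒  L[2][0]=-4, U row2=(0, -12, 2)
Step 2: pivot at (1,1) is -4.
  row2 ← row2 − (3)·row1  ⇒  L[2][1]=3, U row2=(0, 0, -4)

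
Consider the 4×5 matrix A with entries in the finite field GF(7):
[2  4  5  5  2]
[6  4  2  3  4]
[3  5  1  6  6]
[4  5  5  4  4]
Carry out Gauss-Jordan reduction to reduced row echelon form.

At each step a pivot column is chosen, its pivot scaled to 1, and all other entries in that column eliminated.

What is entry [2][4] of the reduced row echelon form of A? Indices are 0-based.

M[2][4] = 4

step 1: normalize row 0 (÷2) = (1, 2, 6, 6, 1)
  row 1: subtract 6×row0 = (0, 6, 1, 2, 5)
  row 2: subtract 3×row0 = (0, 6, 4, 2, 3)
  row 3: subtract 4×row0 = (0, 4, 2, 1, 0)
step 2: normalize row 1 (÷6) = (0, 1, 6, 5, 2)
  row 0: subtract 2×row1 = (1, 0, 1, 3, 4)
  row 2: subtract 6×row1 = (0, 0, 3, 0, 5)
  row 3: subtract 4×row1 = (0, 0, 6, 2, 6)
step 3: normalize row 2 (÷3) = (0, 0, 1, 0, 4)
  row 0: subtract 1×row2 = (1, 0, 0, 3, 0)
  row 1: subtract 6×row2 = (0, 1, 0, 5, 6)
  row 3: subtract 6×row2 = (0, 0, 0, 2, 3)
step 4: normalize row 3 (÷2) = (0, 0, 0, 1, 5)
  row 0: subtract 3×row3 = (1, 0, 0, 0, 6)
  row 1: subtract 5×row3 = (0, 1, 0, 0, 2)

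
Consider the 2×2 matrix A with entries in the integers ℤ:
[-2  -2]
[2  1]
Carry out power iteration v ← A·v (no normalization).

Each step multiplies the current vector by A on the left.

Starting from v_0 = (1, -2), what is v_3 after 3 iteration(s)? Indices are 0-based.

v_3 = (0, -4)

v_0 = (1, -2).
v_1 = A·v_0 = (2, 0).
v_2 = A·v_1 = (-4, 4).
v_3 = A·v_2 = (0, -4).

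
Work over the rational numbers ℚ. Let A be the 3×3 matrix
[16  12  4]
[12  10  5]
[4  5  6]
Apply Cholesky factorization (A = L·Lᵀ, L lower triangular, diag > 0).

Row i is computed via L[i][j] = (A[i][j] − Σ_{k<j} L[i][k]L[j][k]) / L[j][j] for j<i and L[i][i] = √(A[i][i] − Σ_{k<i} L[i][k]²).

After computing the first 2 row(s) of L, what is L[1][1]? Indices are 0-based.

L[1][1] = 1

Step 1: L[0][0] = √(16) = 4.
  L[1][0] = (12) / L[0][0] = 3.
Step 2: L[1][1] = √(1) = 1.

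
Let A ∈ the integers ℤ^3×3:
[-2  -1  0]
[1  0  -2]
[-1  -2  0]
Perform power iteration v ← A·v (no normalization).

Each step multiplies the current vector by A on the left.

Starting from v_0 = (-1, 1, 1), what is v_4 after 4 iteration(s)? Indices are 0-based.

v_4 = (19, 9, 23)

v_0 = (-1, 1, 1).
v_1 = A·v_0 = (1, -3, -1).
v_2 = A·v_1 = (1, 3, 5).
v_3 = A·v_2 = (-5, -9, -7).
v_4 = A·v_3 = (19, 9, 23).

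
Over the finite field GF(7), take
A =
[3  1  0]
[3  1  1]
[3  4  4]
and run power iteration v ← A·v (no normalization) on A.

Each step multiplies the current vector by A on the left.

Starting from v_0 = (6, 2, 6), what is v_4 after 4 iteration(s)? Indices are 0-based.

v_0 = (6, 2, 6).
v_1 = A·v_0 = (6, 5, 1).
v_2 = A·v_1 = (2, 3, 0).
v_3 = A·v_2 = (2, 2, 4).
v_4 = A·v_3 = (1, 5, 2).

v_4 = (1, 5, 2)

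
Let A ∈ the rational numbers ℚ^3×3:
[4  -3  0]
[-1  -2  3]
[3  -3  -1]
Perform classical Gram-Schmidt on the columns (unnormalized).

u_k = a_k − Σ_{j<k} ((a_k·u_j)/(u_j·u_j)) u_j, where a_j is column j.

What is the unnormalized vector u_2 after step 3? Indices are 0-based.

u_2 = (180/211, 60/211, -220/211)

Step 1: u_0 = a_0 = (4, -1, 3).
Step 2: u_1 = a_1 − (-19/26)·u_0 = (-1/13, -71/26, -21/26).
Step 3: u_2 = a_2 − (-3/13)·u_0 − (-192/211)·u_1 = (180/211, 60/211, -220/211).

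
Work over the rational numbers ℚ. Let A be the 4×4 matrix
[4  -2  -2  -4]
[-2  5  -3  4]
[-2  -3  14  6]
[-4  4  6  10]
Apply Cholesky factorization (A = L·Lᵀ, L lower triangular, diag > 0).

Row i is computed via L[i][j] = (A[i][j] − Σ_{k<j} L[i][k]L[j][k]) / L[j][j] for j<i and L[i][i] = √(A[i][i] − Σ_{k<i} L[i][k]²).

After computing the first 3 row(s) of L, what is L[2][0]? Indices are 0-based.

Step 1: L[0][0] = √(4) = 2.
  L[1][0] = (-2) / L[0][0] = -1.
Step 2: L[1][1] = √(4) = 2.
  L[2][0] = (-2) / L[0][0] = -1.
  L[2][1] = (-4) / L[1][1] = -2.
Step 3: L[2][2] = √(9) = 3.

L[2][0] = -1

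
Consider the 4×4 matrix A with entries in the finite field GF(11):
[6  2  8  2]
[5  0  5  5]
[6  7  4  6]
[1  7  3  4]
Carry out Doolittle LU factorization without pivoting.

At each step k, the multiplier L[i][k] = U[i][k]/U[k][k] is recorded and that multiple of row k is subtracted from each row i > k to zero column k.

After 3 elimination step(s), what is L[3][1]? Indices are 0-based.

L[3][1] = 7

k=0: U[0][0]=6
  eliminate (1,0): mult=10, new row 1: (0, 2, 2, 7); set L[1][0]=10
  eliminate (2,0): mult=1, new row 2: (0, 5, 7, 4); set L[2][0]=1
  eliminate (3,0): mult=2, new row 3: (0, 3, 9, 0); set L[3][0]=2
k=1: U[1][1]=2
  eliminate (2,1): mult=8, new row 2: (0, 0, 2, 3); set L[2][1]=8
  eliminate (3,1): mult=7, new row 3: (0, 0, 6, 6); set L[3][1]=7
k=2: U[2][2]=2
  eliminate (3,2): mult=3, new row 3: (0, 0, 0, 8); set L[3][2]=3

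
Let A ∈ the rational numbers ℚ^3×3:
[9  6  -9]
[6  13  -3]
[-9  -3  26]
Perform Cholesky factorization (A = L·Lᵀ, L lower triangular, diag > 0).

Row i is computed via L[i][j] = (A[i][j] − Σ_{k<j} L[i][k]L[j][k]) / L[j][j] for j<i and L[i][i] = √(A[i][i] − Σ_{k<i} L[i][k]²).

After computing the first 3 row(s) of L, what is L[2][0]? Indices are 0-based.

L[2][0] = -3

Step 1: L[0][0] = √(9) = 3.
  L[1][0] = (6) / L[0][0] = 2.
Step 2: L[1][1] = √(9) = 3.
  L[2][0] = (-9) / L[0][0] = -3.
  L[2][1] = (3) / L[1][1] = 1.
Step 3: L[2][2] = √(16) = 4.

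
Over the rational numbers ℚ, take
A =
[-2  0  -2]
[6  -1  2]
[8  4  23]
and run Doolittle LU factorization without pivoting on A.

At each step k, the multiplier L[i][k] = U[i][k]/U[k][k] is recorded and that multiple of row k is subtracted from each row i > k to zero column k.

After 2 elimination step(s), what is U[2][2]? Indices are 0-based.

U[2][2] = -1

k=0: U[0][0]=-2
  eliminate (1,0): mult=-3, new row 1: (0, -1, -4); set L[1][0]=-3
  eliminate (2,0): mult=-4, new row 2: (0, 4, 15); set L[2][0]=-4
k=1: U[1][1]=-1
  eliminate (2,1): mult=-4, new row 2: (0, 0, -1); set L[2][1]=-4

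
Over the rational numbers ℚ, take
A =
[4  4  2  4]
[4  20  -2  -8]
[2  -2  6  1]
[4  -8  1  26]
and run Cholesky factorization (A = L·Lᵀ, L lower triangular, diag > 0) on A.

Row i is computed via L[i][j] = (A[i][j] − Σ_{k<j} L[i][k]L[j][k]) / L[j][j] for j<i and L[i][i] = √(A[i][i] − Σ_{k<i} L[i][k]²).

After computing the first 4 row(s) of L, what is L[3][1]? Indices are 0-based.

L[3][1] = -3

Step 1: L[0][0] = √(4) = 2.
  L[1][0] = (4) / L[0][0] = 2.
Step 2: L[1][1] = √(16) = 4.
  L[2][0] = (2) / L[0][0] = 1.
  L[2][1] = (-4) / L[1][1] = -1.
Step 3: L[2][2] = √(4) = 2.
  L[3][0] = (4) / L[0][0] = 2.
  L[3][1] = (-12) / L[1][1] = -3.
  L[3][2] = (-4) / L[2][2] = -2.
Step 4: L[3][3] = √(9) = 3.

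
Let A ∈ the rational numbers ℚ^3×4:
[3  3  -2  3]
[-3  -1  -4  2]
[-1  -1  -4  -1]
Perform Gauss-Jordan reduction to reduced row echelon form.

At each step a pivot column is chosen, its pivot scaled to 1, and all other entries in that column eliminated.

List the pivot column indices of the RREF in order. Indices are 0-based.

pivot columns: 0, 1, 2

step 1: normalize row 0 (÷3) = (1, 1, -2/3, 1)
  row 1: subtract -3×row0 = (0, 2, -6, 5)
  row 2: subtract -1×row0 = (0, 0, -14/3, 0)
step 2: normalize row 1 (÷2) = (0, 1, -3, 5/2)
  row 0: subtract 1×row1 = (1, 0, 7/3, -3/2)
step 3: normalize row 2 (÷-14/3) = (0, 0, 1, 0)
  row 0: subtract 7/3×row2 = (1, 0, 0, -3/2)
  row 1: subtract -3×row2 = (0, 1, 0, 5/2)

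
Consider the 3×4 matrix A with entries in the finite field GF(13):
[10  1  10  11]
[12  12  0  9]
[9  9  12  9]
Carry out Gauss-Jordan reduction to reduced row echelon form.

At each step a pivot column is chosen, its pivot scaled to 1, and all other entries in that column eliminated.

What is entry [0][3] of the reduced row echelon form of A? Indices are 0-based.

[1] R0 /= 10  ⇒  (1, 4, 1, 5)
     R1 -= 12·R0  ⇒  (0, 3, 1, 1)
     R2 -= 9·R0  ⇒  (0, 12, 3, 3)
[2] R1 /= 3  ⇒  (0, 1, 9, 9)
     R0 -= 4·R1  ⇒  (1, 0, 4, 8)
     R2 -= 12·R1  ⇒  (0, 0, 12, 12)
[3] R2 /= 12  ⇒  (0, 0, 1, 1)
     R0 -= 4·R2  ⇒  (1, 0, 0, 4)
     R1 -= 9·R2  ⇒  (0, 1, 0, 0)

M[0][3] = 4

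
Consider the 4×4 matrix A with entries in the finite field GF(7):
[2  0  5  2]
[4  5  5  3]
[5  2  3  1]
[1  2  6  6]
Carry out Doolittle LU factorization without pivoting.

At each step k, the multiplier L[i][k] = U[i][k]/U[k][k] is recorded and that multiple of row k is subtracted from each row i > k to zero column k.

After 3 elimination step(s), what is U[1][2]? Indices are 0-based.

U[1][2] = 2

[col 0] pivot 2
  R1 -= 2*R0 → (0, 5, 2, 6)  (L[1][0] := 2)
  R2 -= 6*R0 → (0, 2, 1, 3)  (L[2][0] := 6)
  R3 -= 4*R0 → (0, 2, 0, 5)  (L[3][0] := 4)
[col 1] pivot 5
  R2 -= 6*R1 → (0, 0, 3, 2)  (L[2][1] := 6)
  R3 -= 6*R1 → (0, 0, 2, 4)  (L[3][1] := 6)
[col 2] pivot 3
  R3 -= 3*R2 → (0, 0, 0, 5)  (L[3][2] := 3)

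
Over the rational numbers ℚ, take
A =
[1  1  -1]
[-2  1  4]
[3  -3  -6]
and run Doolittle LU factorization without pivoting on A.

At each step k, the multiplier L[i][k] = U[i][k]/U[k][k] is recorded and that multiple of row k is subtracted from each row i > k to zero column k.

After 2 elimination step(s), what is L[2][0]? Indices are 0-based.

L[2][0] = 3

Step 1: pivot at (0,0) is 1.
  row1 ← row1 − (-2)·row0  ⇒  L[1][0]=-2, U row1=(0, 3, 2)
  row2 ← row2 − (3)·row0  ⇒  L[2][0]=3, U row2=(0, -6, -3)
Step 2: pivot at (1,1) is 3.
  row2 ← row2 − (-2)·row1  ⇒  L[2][1]=-2, U row2=(0, 0, 1)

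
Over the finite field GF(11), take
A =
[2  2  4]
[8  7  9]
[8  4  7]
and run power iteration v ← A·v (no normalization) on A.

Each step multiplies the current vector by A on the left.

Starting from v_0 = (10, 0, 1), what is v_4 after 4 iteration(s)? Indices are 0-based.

v_4 = (6, 5, 9)

v_0 = (10, 0, 1).
v_1 = A·v_0 = (2, 1, 10).
v_2 = A·v_1 = (2, 3, 2).
v_3 = A·v_2 = (7, 0, 9).
v_4 = A·v_3 = (6, 5, 9).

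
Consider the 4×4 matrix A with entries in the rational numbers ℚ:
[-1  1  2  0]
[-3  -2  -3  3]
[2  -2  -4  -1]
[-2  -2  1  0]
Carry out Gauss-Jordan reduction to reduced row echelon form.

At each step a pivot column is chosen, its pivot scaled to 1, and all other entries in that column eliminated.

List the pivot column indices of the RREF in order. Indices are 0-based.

[1] R0 /= -1  ⇒  (1, -1, -2, 0)
     R1 -= -3·R0  ⇒  (0, -5, -9, 3)
     R2 -= 2·R0  ⇒  (0, 0, 0, -1)
     R3 -= -2·R0  ⇒  (0, -4, -3, 0)
[2] R1 /= -5  ⇒  (0, 1, 9/5, -3/5)
     R0 -= -1·R1  ⇒  (1, 0, -1/5, -3/5)
     R3 -= -4·R1  ⇒  (0, 0, 21/5, -12/5)
[3] R2 <-> R3
[3] R2 /= 21/5  ⇒  (0, 0, 1, -4/7)
     R0 -= -1/5·R2  ⇒  (1, 0, 0, -5/7)
     R1 -= 9/5·R2  ⇒  (0, 1, 0, 3/7)
[4] R3 /= -1  ⇒  (0, 0, 0, 1)
     R0 -= -5/7·R3  ⇒  (1, 0, 0, 0)
     R1 -= 3/7·R3  ⇒  (0, 1, 0, 0)
     R2 -= -4/7·R3  ⇒  (0, 0, 1, 0)

pivot columns: 0, 1, 2, 3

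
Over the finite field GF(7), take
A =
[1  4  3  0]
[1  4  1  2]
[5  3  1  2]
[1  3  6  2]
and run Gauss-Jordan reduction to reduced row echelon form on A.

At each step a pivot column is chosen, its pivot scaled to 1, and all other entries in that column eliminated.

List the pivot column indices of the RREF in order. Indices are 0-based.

pivot columns: 0, 1, 2, 3

step 1: normalize row 0 (÷1) = (1, 4, 3, 0)
  row 1: subtract 1×row0 = (0, 0, 5, 2)
  row 2: subtract 5×row0 = (0, 4, 0, 2)
  row 3: subtract 1×row0 = (0, 6, 3, 2)
step 2: exchange rows 1,2
step 2: normalize row 1 (÷4) = (0, 1, 0, 4)
  row 0: subtract 4×row1 = (1, 0, 3, 5)
  row 3: subtract 6×row1 = (0, 0, 3, 6)
step 3: normalize row 2 (÷5) = (0, 0, 1, 6)
  row 0: subtract 3×row2 = (1, 0, 0, 1)
  row 3: subtract 3×row2 = (0, 0, 0, 2)
step 4: normalize row 3 (÷2) = (0, 0, 0, 1)
  row 0: subtract 1×row3 = (1, 0, 0, 0)
  row 1: subtract 4×row3 = (0, 1, 0, 0)
  row 2: subtract 6×row3 = (0, 0, 1, 0)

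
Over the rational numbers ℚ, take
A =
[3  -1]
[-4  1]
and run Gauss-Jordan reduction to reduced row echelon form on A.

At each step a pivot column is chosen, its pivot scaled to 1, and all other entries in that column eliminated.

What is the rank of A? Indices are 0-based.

pivot(0,0)=3: scale R0 → (1, -1/3)
  clear (1,0): R1 −= (-4)R0 → (0, -1/3)
pivot(1,1)=-1/3: scale R1 → (0, 1)
  clear (0,1): R0 −= (-1/3)R1 → (1, 0)

rank = 2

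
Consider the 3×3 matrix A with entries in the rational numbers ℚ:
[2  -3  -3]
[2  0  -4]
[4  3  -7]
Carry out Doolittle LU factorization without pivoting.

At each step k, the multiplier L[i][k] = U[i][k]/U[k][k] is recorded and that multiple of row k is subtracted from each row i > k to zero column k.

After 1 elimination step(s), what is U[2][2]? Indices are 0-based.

U[2][2] = -1

Step 1: pivot at (0,0) is 2.
  row1 ← row1 − (1)·row0  ⇒  L[1][0]=1, U row1=(0, 3, -1)
  row2 ← row2 − (2)·row0  ⇒  L[2][0]=2, U row2=(0, 9, -1)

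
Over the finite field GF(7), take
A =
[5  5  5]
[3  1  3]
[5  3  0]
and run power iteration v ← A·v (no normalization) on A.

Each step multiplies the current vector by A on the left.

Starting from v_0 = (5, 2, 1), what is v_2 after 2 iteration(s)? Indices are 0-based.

v_2 = (0, 2, 1)

v_0 = (5, 2, 1).
v_1 = A·v_0 = (5, 6, 3).
v_2 = A·v_1 = (0, 2, 1).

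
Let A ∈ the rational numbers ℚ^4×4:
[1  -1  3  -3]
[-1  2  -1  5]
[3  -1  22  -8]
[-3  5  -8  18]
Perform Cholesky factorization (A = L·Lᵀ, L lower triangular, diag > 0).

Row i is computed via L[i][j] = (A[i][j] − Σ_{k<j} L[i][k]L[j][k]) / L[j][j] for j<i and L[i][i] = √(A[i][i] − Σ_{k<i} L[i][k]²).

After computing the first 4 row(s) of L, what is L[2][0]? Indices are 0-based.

L[2][0] = 3

Step 1: L[0][0] = √(1) = 1.
  L[1][0] = (-1) / L[0][0] = -1.
Step 2: L[1][1] = √(1) = 1.
  L[2][0] = (3) / L[0][0] = 3.
  L[2][1] = (2) / L[1][1] = 2.
Step 3: L[2][2] = √(9) = 3.
  L[3][0] = (-3) / L[0][0] = -3.
  L[3][1] = (2) / L[1][1] = 2.
  L[3][2] = (-3) / L[2][2] = -1.
Step 4: L[3][3] = √(4) = 2.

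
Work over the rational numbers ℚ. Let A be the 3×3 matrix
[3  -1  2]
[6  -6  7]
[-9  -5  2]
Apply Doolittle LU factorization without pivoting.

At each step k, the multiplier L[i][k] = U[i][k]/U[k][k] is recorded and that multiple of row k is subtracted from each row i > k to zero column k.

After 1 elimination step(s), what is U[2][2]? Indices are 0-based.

U[2][2] = 8

Step 1: pivot at (0,0) is 3.
  row1 ← row1 − (2)·row0  ⇒  L[1][0]=2, U row1=(0, -4, 3)
  row2 ← row2 − (-3)·row0  ⇒  L[2][0]=-3, U row2=(0, -8, 8)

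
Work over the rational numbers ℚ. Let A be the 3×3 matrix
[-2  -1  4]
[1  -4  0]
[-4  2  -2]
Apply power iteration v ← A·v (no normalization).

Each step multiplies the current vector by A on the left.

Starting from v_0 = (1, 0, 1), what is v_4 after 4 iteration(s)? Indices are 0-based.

v_4 = (253, 168, -578)

v_0 = (1, 0, 1).
v_1 = A·v_0 = (2, 1, -6).
v_2 = A·v_1 = (-29, -2, 6).
v_3 = A·v_2 = (84, -21, 100).
v_4 = A·v_3 = (253, 168, -578).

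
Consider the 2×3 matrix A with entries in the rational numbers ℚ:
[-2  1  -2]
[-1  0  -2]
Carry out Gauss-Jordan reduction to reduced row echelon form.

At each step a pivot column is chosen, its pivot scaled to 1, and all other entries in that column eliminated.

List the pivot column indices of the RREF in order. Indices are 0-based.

pivot columns: 0, 1

step 1: normalize row 0 (÷-2) = (1, -1/2, 1)
  row 1: subtract -1×row0 = (0, -1/2, -1)
step 2: normalize row 1 (÷-1/2) = (0, 1, 2)
  row 0: subtract -1/2×row1 = (1, 0, 2)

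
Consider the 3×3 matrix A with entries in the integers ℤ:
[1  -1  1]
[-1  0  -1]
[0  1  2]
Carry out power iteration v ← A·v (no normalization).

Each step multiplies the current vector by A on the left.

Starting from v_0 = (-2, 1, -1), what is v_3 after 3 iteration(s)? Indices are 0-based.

v_0 = (-2, 1, -1).
v_1 = A·v_0 = (-4, 3, -1).
v_2 = A·v_1 = (-8, 5, 1).
v_3 = A·v_2 = (-12, 7, 7).

v_3 = (-12, 7, 7)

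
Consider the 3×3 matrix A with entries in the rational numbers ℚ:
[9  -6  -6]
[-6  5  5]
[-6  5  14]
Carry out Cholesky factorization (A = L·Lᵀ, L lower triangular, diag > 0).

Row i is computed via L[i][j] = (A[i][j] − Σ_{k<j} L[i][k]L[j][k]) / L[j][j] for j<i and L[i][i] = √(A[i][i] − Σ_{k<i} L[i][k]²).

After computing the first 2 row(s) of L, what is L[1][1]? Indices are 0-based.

Step 1: L[0][0] = √(9) = 3.
  L[1][0] = (-6) / L[0][0] = -2.
Step 2: L[1][1] = √(1) = 1.

L[1][1] = 1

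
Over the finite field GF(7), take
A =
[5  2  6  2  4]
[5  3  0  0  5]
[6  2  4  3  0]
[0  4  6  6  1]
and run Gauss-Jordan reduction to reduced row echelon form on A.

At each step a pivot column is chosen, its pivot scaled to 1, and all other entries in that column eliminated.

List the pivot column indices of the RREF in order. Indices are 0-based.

pivot columns: 0, 1, 2, 3

pivot(0,0)=5: scale R0 → (1, 6, 4, 6, 5)
  clear (1,0): R1 −= (5)R0 → (0, 1, 1, 5, 1)
  clear (2,0): R2 −= (6)R0 → (0, 1, 1, 2, 5)
pivot(1,1)=1: scale R1 → (0, 1, 1, 5, 1)
  clear (0,1): R0 −= (6)R1 → (1, 0, 5, 4, 6)
  clear (2,1): R2 −= (1)R1 → (0, 0, 0, 4, 4)
  clear (3,1): R3 −= (4)R1 → (0, 0, 2, 0, 4)
pivot(2,2): swap R2↔R3
pivot(2,2)=2: scale R2 → (0, 0, 1, 0, 2)
  clear (0,2): R0 −= (5)R2 → (1, 0, 0, 4, 3)
  clear (1,2): R1 −= (1)R2 → (0, 1, 0, 5, 6)
pivot(3,3)=4: scale R3 → (0, 0, 0, 1, 1)
  clear (0,3): R0 −= (4)R3 → (1, 0, 0, 0, 6)
  clear (1,3): R1 −= (5)R3 → (0, 1, 0, 0, 1)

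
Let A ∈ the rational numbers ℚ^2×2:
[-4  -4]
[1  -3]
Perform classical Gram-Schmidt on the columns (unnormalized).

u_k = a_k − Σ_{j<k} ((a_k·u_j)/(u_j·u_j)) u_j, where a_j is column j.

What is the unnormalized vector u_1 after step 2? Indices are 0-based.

Step 1: u_0 = a_0 = (-4, 1).
Step 2: u_1 = a_1 − (13/17)·u_0 = (-16/17, -64/17).

u_1 = (-16/17, -64/17)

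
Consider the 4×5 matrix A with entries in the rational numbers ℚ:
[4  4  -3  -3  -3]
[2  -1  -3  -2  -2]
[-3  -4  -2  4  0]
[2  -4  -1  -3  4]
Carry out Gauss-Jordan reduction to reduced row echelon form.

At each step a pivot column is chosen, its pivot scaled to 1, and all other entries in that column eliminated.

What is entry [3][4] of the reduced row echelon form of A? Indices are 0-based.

M[3][4] = 205/58

step 1: normalize row 0 (÷4) = (1, 1, -3/4, -3/4, -3/4)
  row 1: subtract 2×row0 = (0, -3, -3/2, -1/2, -1/2)
  row 2: subtract -3×row0 = (0, -1, -17/4, 7/4, -9/4)
  row 3: subtract 2×row0 = (0, -6, 1/2, -3/2, 11/2)
step 2: normalize row 1 (÷-3) = (0, 1, 1/2, 1/6, 1/6)
  row 0: subtract 1×row1 = (1, 0, -5/4, -11/12, -11/12)
  row 2: subtract -1×row1 = (0, 0, -15/4, 23/12, -25/12)
  row 3: subtract -6×row1 = (0, 0, 7/2, -1/2, 13/2)
step 3: normalize row 2 (÷-15/4) = (0, 0, 1, -23/45, 5/9)
  row 0: subtract -5/4×row2 = (1, 0, 0, -14/9, -2/9)
  row 1: subtract 1/2×row2 = (0, 1, 0, 19/45, -1/9)
  row 3: subtract 7/2×row2 = (0, 0, 0, 58/45, 41/9)
step 4: normalize row 3 (÷58/45) = (0, 0, 0, 1, 205/58)
  row 0: subtract -14/9×row3 = (1, 0, 0, 0, 153/29)
  row 1: subtract 19/45×row3 = (0, 1, 0, 0, -93/58)
  row 2: subtract -23/45×row3 = (0, 0, 1, 0, 137/58)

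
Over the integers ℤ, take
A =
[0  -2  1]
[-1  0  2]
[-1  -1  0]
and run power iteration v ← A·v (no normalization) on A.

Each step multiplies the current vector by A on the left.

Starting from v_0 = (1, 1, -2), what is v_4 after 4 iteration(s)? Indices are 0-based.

v_0 = (1, 1, -2).
v_1 = A·v_0 = (-4, -5, -2).
v_2 = A·v_1 = (8, 0, 9).
v_3 = A·v_2 = (9, 10, -8).
v_4 = A·v_3 = (-28, -25, -19).

v_4 = (-28, -25, -19)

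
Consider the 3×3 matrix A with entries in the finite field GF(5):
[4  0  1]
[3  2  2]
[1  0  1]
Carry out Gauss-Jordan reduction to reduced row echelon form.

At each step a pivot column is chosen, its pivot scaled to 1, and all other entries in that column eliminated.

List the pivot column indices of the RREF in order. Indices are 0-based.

pivot columns: 0, 1, 2

[1] R0 /= 4  ⇒  (1, 0, 4)
     R1 -= 3·R0  ⇒  (0, 2, 0)
     R2 -= 1·R0  ⇒  (0, 0, 2)
[2] R1 /= 2  ⇒  (0, 1, 0)
[3] R2 /= 2  ⇒  (0, 0, 1)
     R0 -= 4·R2  ⇒  (1, 0, 0)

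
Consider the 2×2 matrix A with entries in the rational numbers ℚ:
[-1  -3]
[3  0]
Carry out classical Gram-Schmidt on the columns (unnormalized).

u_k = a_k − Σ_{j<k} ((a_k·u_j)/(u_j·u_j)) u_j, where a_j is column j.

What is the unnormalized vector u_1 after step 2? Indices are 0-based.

Step 1: u_0 = a_0 = (-1, 3).
Step 2: u_1 = a_1 − (3/10)·u_0 = (-27/10, -9/10).

u_1 = (-27/10, -9/10)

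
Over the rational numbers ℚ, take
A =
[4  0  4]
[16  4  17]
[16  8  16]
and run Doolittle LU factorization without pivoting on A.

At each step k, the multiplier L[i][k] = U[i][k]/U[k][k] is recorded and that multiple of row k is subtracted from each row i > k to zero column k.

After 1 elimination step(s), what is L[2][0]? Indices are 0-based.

[col 0] pivot 4
  R1 -= 4*R0 → (0, 4, 1)  (L[1][0] := 4)
  R2 -= 4*R0 → (0, 8, 0)  (L[2][0] := 4)

L[2][0] = 4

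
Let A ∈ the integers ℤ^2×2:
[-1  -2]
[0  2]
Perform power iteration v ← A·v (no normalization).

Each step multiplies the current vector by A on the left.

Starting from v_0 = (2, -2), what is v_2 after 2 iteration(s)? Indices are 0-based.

v_2 = (6, -8)

v_0 = (2, -2).
v_1 = A·v_0 = (2, -4).
v_2 = A·v_1 = (6, -8).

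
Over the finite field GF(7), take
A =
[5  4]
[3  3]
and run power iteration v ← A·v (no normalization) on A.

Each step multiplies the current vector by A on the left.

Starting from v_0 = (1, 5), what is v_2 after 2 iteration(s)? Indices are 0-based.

v_0 = (1, 5).
v_1 = A·v_0 = (4, 4).
v_2 = A·v_1 = (1, 3).

v_2 = (1, 3)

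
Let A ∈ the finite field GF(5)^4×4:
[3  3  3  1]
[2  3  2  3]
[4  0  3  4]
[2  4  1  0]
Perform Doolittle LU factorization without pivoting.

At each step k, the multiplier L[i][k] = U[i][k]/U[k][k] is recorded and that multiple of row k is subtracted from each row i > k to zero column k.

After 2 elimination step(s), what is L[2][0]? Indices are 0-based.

Step 1: pivot at (0,0) is 3.
  row1 ← row1 − (4)·row0  ⇒  L[1][0]=4, U row1=(0, 1, 0, 4)
  row2 ← row2 − (3)·row0  ⇒  L[2][0]=3, U row2=(0, 1, 4, 1)
  row3 ← row3 − (4)·row0  ⇒  L[3][0]=4, U row3=(0, 2, 4, 1)
Step 2: pivot at (1,1) is 1.
  row2 ← row2 − (1)·row1  ⇒  L[2][1]=1, U row2=(0, 0, 4, 2)
  row3 ← row3 − (2)·row1  ⇒  L[3][1]=2, U row3=(0, 0, 4, 3)

L[2][0] = 3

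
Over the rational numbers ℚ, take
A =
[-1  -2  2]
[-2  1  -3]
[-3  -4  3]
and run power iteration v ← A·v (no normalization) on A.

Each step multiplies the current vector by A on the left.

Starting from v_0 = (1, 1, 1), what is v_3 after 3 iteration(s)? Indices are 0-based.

v_0 = (1, 1, 1).
v_1 = A·v_0 = (-1, -4, -4).
v_2 = A·v_1 = (1, 10, 7).
v_3 = A·v_2 = (-7, -13, -22).

v_3 = (-7, -13, -22)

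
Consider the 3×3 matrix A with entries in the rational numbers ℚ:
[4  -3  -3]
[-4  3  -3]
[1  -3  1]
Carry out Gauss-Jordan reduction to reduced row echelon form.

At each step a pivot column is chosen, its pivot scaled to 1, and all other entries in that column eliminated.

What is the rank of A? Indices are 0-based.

pivot(0,0)=4: scale R0 → (1, -3/4, -3/4)
  clear (1,0): R1 −= (-4)R0 → (0, 0, -6)
  clear (2,0): R2 −= (1)R0 → (0, -9/4, 7/4)
pivot(1,1): swap R1↔R2
pivot(1,1)=-9/4: scale R1 → (0, 1, -7/9)
  clear (0,1): R0 −= (-3/4)R1 → (1, 0, -4/3)
pivot(2,2)=-6: scale R2 → (0, 0, 1)
  clear (0,2): R0 −= (-4/3)R2 → (1, 0, 0)
  clear (1,2): R1 −= (-7/9)R2 → (0, 1, 0)

rank = 3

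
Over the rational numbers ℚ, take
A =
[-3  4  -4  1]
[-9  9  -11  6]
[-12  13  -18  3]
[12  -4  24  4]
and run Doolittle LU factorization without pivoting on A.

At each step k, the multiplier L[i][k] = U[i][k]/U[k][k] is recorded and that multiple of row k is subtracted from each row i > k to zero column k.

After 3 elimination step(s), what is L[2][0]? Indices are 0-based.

L[2][0] = 4

k=0: U[0][0]=-3
  eliminate (1,0): mult=3, new row 1: (0, -3, 1, 3); set L[1][0]=3
  eliminate (2,0): mult=4, new row 2: (0, -3, -2, -1); set L[2][0]=4
  eliminate (3,0): mult=-4, new row 3: (0, 12, 8, 8); set L[3][0]=-4
k=1: U[1][1]=-3
  eliminate (2,1): mult=1, new row 2: (0, 0, -3, -4); set L[2][1]=1
  eliminate (3,1): mult=-4, new row 3: (0, 0, 12, 20); set L[3][1]=-4
k=2: U[2][2]=-3
  eliminate (3,2): mult=-4, new row 3: (0, 0, 0, 4); set L[3][2]=-4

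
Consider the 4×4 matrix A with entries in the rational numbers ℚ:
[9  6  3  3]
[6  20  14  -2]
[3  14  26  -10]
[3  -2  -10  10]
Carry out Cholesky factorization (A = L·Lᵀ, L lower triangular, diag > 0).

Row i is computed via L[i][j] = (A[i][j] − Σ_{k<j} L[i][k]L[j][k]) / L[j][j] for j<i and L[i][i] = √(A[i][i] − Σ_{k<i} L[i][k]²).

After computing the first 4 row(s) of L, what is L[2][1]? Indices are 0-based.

Step 1: L[0][0] = √(9) = 3.
  L[1][0] = (6) / L[0][0] = 2.
Step 2: L[1][1] = √(16) = 4.
  L[2][0] = (3) / L[0][0] = 1.
  L[2][1] = (12) / L[1][1] = 3.
Step 3: L[2][2] = √(16) = 4.
  L[3][0] = (3) / L[0][0] = 1.
  L[3][1] = (-4) / L[1][1] = -1.
  L[3][2] = (-8) / L[2][2] = -2.
Step 4: L[3][3] = √(4) = 2.

L[2][1] = 3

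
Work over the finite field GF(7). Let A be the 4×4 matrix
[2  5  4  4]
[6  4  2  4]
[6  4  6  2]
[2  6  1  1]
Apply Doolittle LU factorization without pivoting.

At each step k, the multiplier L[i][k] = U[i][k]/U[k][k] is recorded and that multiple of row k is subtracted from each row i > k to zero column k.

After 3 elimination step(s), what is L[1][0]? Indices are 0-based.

k=0: U[0][0]=2
  eliminate (1,0): mult=3, new row 1: (0, 3, 4, 6); set L[1][0]=3
  eliminate (2,0): mult=3, new row 2: (0, 3, 1, 4); set L[2][0]=3
  eliminate (3,0): mult=1, new row 3: (0, 1, 4, 4); set L[3][0]=1
k=1: U[1][1]=3
  eliminate (2,1): mult=1, new row 2: (0, 0, 4, 5); set L[2][1]=1
  eliminate (3,1): mult=5, new row 3: (0, 0, 5, 2); set L[3][1]=5
k=2: U[2][2]=4
  eliminate (3,2): mult=3, new row 3: (0, 0, 0, 1); set L[3][2]=3

L[1][0] = 3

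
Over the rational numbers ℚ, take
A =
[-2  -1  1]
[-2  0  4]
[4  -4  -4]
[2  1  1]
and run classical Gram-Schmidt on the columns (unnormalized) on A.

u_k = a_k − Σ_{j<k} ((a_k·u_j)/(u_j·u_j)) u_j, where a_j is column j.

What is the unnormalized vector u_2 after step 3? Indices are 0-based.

u_2 = (1/9, 8/3, 4/9, 17/9)

Step 1: u_0 = a_0 = (-2, -2, 4, 2).
Step 2: u_1 = a_1 − (-3/7)·u_0 = (-13/7, -6/7, -16/7, 13/7).
Step 3: u_2 = a_2 − (-6/7)·u_0 − (4/9)·u_1 = (1/9, 8/3, 4/9, 17/9).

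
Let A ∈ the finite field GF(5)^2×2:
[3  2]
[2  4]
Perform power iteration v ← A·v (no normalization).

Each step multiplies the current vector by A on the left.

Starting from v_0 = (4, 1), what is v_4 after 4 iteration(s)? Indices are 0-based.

v_0 = (4, 1).
v_1 = A·v_0 = (4, 2).
v_2 = A·v_1 = (1, 1).
v_3 = A·v_2 = (0, 1).
v_4 = A·v_3 = (2, 4).

v_4 = (2, 4)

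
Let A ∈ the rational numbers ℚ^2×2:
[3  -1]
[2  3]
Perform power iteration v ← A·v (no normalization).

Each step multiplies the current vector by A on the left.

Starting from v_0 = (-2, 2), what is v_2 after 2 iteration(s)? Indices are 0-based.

v_2 = (-26, -10)

v_0 = (-2, 2).
v_1 = A·v_0 = (-8, 2).
v_2 = A·v_1 = (-26, -10).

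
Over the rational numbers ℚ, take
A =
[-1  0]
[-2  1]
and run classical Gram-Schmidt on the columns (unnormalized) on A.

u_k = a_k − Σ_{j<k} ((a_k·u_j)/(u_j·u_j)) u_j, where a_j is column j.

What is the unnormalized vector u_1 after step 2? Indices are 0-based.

Step 1: u_0 = a_0 = (-1, -2).
Step 2: u_1 = a_1 − (-2/5)·u_0 = (-2/5, 1/5).

u_1 = (-2/5, 1/5)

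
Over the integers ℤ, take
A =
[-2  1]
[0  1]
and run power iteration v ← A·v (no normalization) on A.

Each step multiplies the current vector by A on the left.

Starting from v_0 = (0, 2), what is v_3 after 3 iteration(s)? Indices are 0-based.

v_3 = (6, 2)

v_0 = (0, 2).
v_1 = A·v_0 = (2, 2).
v_2 = A·v_1 = (-2, 2).
v_3 = A·v_2 = (6, 2).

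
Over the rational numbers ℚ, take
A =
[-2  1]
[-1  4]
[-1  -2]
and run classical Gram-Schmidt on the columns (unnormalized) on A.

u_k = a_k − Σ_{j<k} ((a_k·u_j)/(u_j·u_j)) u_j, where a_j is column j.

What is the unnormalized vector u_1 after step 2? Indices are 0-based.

Step 1: u_0 = a_0 = (-2, -1, -1).
Step 2: u_1 = a_1 − (-2/3)·u_0 = (-1/3, 10/3, -8/3).

u_1 = (-1/3, 10/3, -8/3)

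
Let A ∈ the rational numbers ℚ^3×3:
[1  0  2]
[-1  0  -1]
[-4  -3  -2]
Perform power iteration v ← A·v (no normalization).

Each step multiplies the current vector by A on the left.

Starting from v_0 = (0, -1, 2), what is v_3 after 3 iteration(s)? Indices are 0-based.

v_3 = (-14, 6, 17)

v_0 = (0, -1, 2).
v_1 = A·v_0 = (4, -2, -1).
v_2 = A·v_1 = (2, -3, -8).
v_3 = A·v_2 = (-14, 6, 17).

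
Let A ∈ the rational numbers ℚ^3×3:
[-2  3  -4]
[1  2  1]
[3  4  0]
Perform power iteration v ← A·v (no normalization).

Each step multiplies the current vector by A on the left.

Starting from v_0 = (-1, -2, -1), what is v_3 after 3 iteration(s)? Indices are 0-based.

v_0 = (-1, -2, -1).
v_1 = A·v_0 = (0, -6, -11).
v_2 = A·v_1 = (26, -23, -24).
v_3 = A·v_2 = (-25, -44, -14).

v_3 = (-25, -44, -14)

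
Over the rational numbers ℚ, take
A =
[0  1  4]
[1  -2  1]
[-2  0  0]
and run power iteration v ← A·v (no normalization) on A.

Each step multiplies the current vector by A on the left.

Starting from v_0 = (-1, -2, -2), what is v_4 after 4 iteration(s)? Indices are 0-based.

v_0 = (-1, -2, -2).
v_1 = A·v_0 = (-10, 1, 2).
v_2 = A·v_1 = (9, -10, 20).
v_3 = A·v_2 = (70, 49, -18).
v_4 = A·v_3 = (-23, -46, -140).

v_4 = (-23, -46, -140)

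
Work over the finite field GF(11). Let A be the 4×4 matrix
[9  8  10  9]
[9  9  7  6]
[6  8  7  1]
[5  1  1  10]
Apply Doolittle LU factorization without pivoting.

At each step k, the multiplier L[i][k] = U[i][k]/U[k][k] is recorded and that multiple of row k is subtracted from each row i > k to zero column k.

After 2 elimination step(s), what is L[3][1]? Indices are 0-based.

L[3][1] = 10

Step 1: pivot at (0,0) is 9.
  row1 ← row1 − (1)·row0  ⇒  L[1][0]=1, U row1=(0, 1, 8, 8)
  row2 ← row2 − (8)·row0  ⇒  L[2][0]=8, U row2=(0, 10, 4, 6)
  row3 ← row3 − (3)·row0  ⇒  L[3][0]=3, U row3=(0, 10, 4, 5)
Step 2: pivot at (1,1) is 1.
  row2 ← row2 − (10)·row1  ⇒  L[2][1]=10, U row2=(0, 0, 1, 3)
  row3 ← row3 − (10)·row1  ⇒  L[3][1]=10, U row3=(0, 0, 1, 2)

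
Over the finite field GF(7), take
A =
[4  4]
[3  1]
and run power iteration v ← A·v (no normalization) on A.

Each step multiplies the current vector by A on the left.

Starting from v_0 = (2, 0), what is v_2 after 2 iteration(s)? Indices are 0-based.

v_2 = (0, 2)

v_0 = (2, 0).
v_1 = A·v_0 = (1, 6).
v_2 = A·v_1 = (0, 2).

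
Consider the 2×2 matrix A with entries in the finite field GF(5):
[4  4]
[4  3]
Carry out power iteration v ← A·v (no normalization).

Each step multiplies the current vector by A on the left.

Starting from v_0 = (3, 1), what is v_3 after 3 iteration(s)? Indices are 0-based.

v_0 = (3, 1).
v_1 = A·v_0 = (1, 0).
v_2 = A·v_1 = (4, 4).
v_3 = A·v_2 = (2, 3).

v_3 = (2, 3)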